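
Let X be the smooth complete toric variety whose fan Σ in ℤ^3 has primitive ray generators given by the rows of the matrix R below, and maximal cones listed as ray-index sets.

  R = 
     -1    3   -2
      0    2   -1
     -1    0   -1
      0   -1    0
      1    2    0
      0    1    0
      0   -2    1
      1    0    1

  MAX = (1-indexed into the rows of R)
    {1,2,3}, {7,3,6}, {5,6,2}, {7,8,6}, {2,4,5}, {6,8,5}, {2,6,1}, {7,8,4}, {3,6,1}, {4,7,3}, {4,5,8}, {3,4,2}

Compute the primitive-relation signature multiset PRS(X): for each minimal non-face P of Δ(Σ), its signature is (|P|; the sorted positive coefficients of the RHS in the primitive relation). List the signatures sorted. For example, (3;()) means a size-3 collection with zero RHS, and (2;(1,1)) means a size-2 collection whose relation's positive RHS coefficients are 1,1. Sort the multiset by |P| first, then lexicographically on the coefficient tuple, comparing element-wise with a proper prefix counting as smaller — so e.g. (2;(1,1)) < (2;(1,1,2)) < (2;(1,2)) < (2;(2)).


Primitive collections (11):

  P={2,7}:  v_{2} + v_{7} = 0  so sig = (2;())
  P={3,8}:  v_{3} + v_{8} = 0  so sig = (2;())
  P={4,6}:  v_{4} + v_{6} = 0  so sig = (2;())
  P={2,8}:  v_{2} + v_{8} = v_{5}  so sig = (2;(1))
  P={3,5}:  v_{3} + v_{5} = v_{2}  so sig = (2;(1))
  P={5,7}:  v_{5} + v_{7} = v_{8}  so sig = (2;(1))
  P={1,4}:  v_{1} + v_{4} = v_{2} + v_{3}  so sig = (2;(1,1))
  P={1,7}:  v_{1} + v_{7} = v_{3} + v_{6}  so sig = (2;(1,1))
  P={1,8}:  v_{1} + v_{8} = v_{2} + v_{6}  so sig = (2;(1,1))
  P={1,5}:  v_{1} + v_{5} = 2·v_{2} + v_{6}  so sig = (2;(1,2))
  P={2,3,6}:  v_{2} + v_{3} + v_{6} = v_{1}  so sig = (3;(1))

Sorted signature multiset PRS(X):
    |P|=2: 10 collections, coeffs (), (), (), (1), (1), (1), (1,1), (1,1), (1,1), (1,2)
    |P|=3: 1 collection, coeffs (1)


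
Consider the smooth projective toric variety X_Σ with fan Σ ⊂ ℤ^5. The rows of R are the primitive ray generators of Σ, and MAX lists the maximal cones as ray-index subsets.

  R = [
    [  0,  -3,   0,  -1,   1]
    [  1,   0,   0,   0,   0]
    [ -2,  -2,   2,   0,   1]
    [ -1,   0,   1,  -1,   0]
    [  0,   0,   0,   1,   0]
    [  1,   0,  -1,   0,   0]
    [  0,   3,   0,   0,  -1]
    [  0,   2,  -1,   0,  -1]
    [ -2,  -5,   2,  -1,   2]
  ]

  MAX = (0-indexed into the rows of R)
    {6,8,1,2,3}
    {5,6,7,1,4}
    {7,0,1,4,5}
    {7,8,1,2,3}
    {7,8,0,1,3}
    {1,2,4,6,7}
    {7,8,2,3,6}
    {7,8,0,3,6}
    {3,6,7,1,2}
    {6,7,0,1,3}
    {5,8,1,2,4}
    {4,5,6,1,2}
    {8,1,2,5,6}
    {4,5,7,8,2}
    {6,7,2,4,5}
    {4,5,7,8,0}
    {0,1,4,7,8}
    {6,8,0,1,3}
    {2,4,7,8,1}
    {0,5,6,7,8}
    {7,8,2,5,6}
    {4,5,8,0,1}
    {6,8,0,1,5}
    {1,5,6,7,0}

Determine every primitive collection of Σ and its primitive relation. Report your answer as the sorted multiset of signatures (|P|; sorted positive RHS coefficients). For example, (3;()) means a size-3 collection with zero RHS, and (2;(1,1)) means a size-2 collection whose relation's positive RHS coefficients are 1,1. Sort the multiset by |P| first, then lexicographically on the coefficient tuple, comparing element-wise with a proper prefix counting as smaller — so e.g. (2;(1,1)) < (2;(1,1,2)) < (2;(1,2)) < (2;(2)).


|primitive collections| = 8. Relations:

  {0,2}:  v_{0} + v_{2} = v_{8}  ⇒ sig = (2;(1))
  {3,5}:  v_{3} + v_{5} = v_{0} + v_{6}  ⇒ sig = (2;(1,1))
  {3,4}:  v_{3} + v_{4} = v_{1} + v_{2} + v_{7}  ⇒ sig = (2;(1,1,1))
  {0,4,6}:  v_{0} + v_{4} + v_{6} = 0  ⇒ sig = (3;())
  {4,6,8}:  v_{4} + v_{6} + v_{8} = v_{2}  ⇒ sig = (3;(1))
  {1,2,5,7}:  v_{1} + v_{2} + v_{5} + v_{7} = 0  ⇒ sig = (4;())
  {1,5,7,8}:  v_{1} + v_{5} + v_{7} + v_{8} = v_{0}  ⇒ sig = (4;(1))
  {1,6,7,8}:  v_{1} + v_{6} + v_{7} + v_{8} = v_{3}  ⇒ sig = (4;(1))

Hence PRS(X_Σ) =
    (2;(1))
    (2;(1,1))
    (2;(1,1,1))
    (3;())
    (3;(1))
    (4;())
    (4;(1))
    (4;(1))


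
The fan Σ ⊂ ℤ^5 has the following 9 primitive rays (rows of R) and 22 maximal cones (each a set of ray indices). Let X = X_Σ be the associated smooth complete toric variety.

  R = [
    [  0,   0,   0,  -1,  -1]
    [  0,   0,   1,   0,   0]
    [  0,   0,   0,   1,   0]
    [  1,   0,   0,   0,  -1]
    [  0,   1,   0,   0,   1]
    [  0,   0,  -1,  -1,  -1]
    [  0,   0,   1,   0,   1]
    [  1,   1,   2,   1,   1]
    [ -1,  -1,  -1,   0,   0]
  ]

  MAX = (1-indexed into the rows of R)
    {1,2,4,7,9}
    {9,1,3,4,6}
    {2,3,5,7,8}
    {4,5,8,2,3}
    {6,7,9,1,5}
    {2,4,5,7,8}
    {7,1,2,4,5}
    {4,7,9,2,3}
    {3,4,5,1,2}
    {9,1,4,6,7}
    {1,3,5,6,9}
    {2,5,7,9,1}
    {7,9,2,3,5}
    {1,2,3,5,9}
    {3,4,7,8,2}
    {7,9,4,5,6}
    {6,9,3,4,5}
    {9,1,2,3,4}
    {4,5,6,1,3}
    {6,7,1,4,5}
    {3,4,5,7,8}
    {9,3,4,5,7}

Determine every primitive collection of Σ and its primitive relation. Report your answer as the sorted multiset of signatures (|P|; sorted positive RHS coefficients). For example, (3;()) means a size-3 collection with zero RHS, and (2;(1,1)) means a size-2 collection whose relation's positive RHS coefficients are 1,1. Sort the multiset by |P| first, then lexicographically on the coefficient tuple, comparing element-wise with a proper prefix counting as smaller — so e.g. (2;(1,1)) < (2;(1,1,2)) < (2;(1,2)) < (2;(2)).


Σ has 9 primitive collections:

  {2,6}:  v_{2} + v_{6} = v_{1}  so sig = (2;(1))
  {8,9}:  v_{8} + v_{9} = v_{3} + v_{7}  so sig = (2;(1,1))
  {6,8}:  v_{6} + v_{8} = v_{2} + v_{4} + v_{5}  so sig = (2;(1,1,1))
  {1,8}:  v_{1} + v_{8} = 2·v_{2} + v_{4} + v_{5}  so sig = (2;(1,1,2))
  {3,6,7}:  v_{3} + v_{6} + v_{7} = 0  so sig = (3;())
  {1,3,7}:  v_{1} + v_{3} + v_{7} = v_{2}  so sig = (3;(1))
  {2,4,5,9}:  v_{2} + v_{4} + v_{5} + v_{9} = 0  so sig = (4;())
  {1,4,5,9}:  v_{1} + v_{4} + v_{5} + v_{9} = v_{6}  so sig = (4;(1))
  {2,3,4,5,7}:  v_{2} + v_{3} + v_{4} + v_{5} + v_{7} = v_{8}  so sig = (5;(1))

so the primitive-relation signature multiset is
[(2;(1)), (2;(1,1)), (2;(1,1,1)), (2;(1,1,2)), (3;()), (3;(1)), (4;()), (4;(1)), (5;(1))]


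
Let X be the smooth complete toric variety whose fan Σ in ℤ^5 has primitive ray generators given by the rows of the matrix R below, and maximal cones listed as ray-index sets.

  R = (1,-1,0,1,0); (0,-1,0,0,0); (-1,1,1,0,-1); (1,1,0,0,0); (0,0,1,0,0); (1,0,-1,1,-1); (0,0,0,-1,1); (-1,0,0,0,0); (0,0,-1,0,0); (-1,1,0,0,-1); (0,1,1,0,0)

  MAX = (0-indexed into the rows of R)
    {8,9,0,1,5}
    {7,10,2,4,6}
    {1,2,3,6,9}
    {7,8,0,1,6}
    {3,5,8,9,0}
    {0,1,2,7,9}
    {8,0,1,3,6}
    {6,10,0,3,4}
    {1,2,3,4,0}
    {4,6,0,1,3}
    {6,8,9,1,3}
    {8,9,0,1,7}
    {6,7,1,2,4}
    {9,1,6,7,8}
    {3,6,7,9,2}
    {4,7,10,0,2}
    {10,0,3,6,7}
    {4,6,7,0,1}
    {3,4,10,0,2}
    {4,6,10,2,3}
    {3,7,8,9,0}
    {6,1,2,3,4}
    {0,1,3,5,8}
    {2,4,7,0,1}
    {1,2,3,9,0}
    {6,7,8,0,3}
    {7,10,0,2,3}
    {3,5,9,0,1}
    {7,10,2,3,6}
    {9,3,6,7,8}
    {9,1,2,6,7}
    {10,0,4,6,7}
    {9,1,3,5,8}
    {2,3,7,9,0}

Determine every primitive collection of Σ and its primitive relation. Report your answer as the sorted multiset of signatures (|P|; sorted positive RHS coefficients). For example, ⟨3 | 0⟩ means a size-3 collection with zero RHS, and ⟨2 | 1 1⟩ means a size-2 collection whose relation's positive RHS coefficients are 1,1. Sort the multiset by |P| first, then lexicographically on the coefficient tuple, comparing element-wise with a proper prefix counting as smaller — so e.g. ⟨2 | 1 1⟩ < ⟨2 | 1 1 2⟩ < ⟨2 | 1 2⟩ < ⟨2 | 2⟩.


Primitive collections (16):

  P={4,8}:  v_{4} + v_{8} = 0  ⟹  sig = ⟨2 | 0⟩
  P={1,10}:  v_{1} + v_{10} = v_{4}  ⟹  sig = ⟨2 | 1⟩
  P={2,8}:  v_{2} + v_{8} = v_{9}  ⟹  sig = ⟨2 | 1⟩
  P={4,9}:  v_{4} + v_{9} = v_{2}  ⟹  sig = ⟨2 | 1⟩
  P={8,10}:  v_{8} + v_{10} = v_{3} + v_{7}  ⟹  sig = ⟨2 | 1 1⟩
  P={5,6}:  v_{5} + v_{6} = v_{1} + v_{3} + v_{8}  ⟹  sig = ⟨2 | 1 1 1⟩
  P={5,7}:  v_{5} + v_{7} = v_{0} + v_{8} + v_{9}  ⟹  sig = ⟨2 | 1 1 1⟩
  P={5,10}:  v_{5} + v_{10} = v_{0} + v_{3} + v_{9}  ⟹  sig = ⟨2 | 1 1 1⟩
  P={9,10}:  v_{9} + v_{10} = v_{2} + v_{3} + v_{7}  ⟹  sig = ⟨2 | 1 1 1⟩
  P={4,5}:  v_{4} + v_{5} = v_{0} + v_{1} + v_{3} + v_{9}  ⟹  sig = ⟨2 | 1 1 1 1⟩
  P={2,5}:  v_{2} + v_{5} = v_{0} + v_{1} + v_{3} + 2·v_{9}  ⟹  sig = ⟨2 | 1 1 1 2⟩
  P={0,6,9}:  v_{0} + v_{6} + v_{9} = 0  ⟹  sig = ⟨3 | 0⟩
  P={1,3,7}:  v_{1} + v_{3} + v_{7} = 0  ⟹  sig = ⟨3 | 0⟩
  P={0,2,6}:  v_{0} + v_{2} + v_{6} = v_{4}  ⟹  sig = ⟨3 | 1⟩
  P={3,4,7}:  v_{3} + v_{4} + v_{7} = v_{10}  ⟹  sig = ⟨3 | 1⟩
  P={0,1,3,8,9}:  v_{0} + v_{1} + v_{3} + v_{8} + v_{9} = v_{5}  ⟹  sig = ⟨5 | 1⟩

Signatures (|P|; sorted positive RHS coefficients), sorted:
    ⟨2 | 0⟩
    ⟨2 | 1⟩
    ⟨2 | 1⟩
    ⟨2 | 1⟩
    ⟨2 | 1 1⟩
    ⟨2 | 1 1 1⟩
    ⟨2 | 1 1 1⟩
    ⟨2 | 1 1 1⟩
    ⟨2 | 1 1 1⟩
    ⟨2 | 1 1 1 1⟩
    ⟨2 | 1 1 1 2⟩
    ⟨3 | 0⟩
    ⟨3 | 0⟩
    ⟨3 | 1⟩
    ⟨3 | 1⟩
    ⟨5 | 1⟩


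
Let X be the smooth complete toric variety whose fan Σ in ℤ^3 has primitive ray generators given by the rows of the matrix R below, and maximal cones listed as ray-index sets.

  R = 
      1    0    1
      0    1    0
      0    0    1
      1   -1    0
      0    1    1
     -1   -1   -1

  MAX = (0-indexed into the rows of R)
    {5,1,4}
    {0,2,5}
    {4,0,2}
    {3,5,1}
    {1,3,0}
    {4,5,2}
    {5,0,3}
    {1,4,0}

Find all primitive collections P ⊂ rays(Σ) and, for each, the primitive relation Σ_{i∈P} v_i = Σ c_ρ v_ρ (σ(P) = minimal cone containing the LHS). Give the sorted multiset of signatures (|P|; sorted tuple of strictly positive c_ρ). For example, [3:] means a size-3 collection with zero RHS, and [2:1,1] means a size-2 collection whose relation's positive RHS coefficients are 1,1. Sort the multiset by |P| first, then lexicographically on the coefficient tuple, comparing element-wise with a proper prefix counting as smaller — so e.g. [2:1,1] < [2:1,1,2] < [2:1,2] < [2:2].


The 5 primitive collections of Σ (r=6, n=3):

  {1,2}:  v_{1} + v_{2} = v_{4}  ⟹  sig = [2:1]
  {3,4}:  v_{3} + v_{4} = v_{0}  ⟹  sig = [2:1]
  {2,3}:  v_{2} + v_{3} = 2·v_{0} + v_{5}  ⟹  sig = [2:1,2]
  {0,1,5}:  v_{0} + v_{1} + v_{5} = 0  ⟹  sig = [3:]
  {0,4,5}:  v_{0} + v_{4} + v_{5} = v_{2}  ⟹  sig = [3:1]

Sorted signature multiset PRS(X):
    [2:1]
    [2:1]
    [2:1,2]
    [3:]
    [3:1]


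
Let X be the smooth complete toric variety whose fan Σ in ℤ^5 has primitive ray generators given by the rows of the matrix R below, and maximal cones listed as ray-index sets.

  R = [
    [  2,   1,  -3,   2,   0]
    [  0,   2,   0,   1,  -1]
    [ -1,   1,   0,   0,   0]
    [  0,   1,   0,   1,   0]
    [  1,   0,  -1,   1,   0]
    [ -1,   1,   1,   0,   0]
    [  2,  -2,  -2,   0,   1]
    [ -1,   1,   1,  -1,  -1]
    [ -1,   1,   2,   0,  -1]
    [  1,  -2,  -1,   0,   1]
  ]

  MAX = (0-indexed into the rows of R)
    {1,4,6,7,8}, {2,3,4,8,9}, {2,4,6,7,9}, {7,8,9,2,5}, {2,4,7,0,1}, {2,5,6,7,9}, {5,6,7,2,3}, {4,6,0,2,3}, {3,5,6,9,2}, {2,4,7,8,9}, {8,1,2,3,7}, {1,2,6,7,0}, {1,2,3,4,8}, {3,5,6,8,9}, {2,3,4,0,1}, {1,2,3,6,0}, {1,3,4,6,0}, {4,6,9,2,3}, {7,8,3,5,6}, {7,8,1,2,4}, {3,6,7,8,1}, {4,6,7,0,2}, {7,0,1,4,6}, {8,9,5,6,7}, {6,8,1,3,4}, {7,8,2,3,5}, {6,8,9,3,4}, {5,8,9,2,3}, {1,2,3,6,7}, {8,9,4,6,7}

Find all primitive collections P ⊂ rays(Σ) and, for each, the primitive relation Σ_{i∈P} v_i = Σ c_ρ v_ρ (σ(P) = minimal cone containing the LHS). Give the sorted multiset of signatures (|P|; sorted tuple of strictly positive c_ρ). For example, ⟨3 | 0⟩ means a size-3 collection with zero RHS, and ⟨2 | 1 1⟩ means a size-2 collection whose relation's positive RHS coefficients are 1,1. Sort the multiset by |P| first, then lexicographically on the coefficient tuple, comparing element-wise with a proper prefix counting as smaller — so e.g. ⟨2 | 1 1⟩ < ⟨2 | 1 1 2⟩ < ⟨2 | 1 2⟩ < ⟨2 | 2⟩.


Δ(Σ) — 10 vertices, 11 min non-faces:

  P={1,9}:  v_{1} + v_{9} = v_{4}  ⇒ sig = ⟨2 | 1⟩
  P={4,5}:  v_{4} + v_{5} = v_{3}  ⇒ sig = ⟨2 | 1⟩
  P={0,8}:  v_{0} + v_{8} = v_{1} + v_{4}  ⇒ sig = ⟨2 | 1 1⟩
  P={0,5}:  v_{0} + v_{5} = v_{1} + v_{2} + v_{3} + v_{6}  ⇒ sig = ⟨2 | 1 1 1 1⟩
  P={0,9}:  v_{0} + v_{9} = v_{2} + 2·v_{4} + v_{6}  ⇒ sig = ⟨2 | 1 1 2⟩
  P={1,5}:  v_{1} + v_{5} = 2·v_{3} + v_{7}  ⇒ sig = ⟨2 | 1 2⟩
  P={2,6,8}:  v_{2} + v_{6} + v_{8} = 0  ⇒ sig = ⟨3 | 0⟩
  P={3,7,9}:  v_{3} + v_{7} + v_{9} = 0  ⇒ sig = ⟨3 | 0⟩
  P={3,4,7}:  v_{3} + v_{4} + v_{7} = v_{1}  ⇒ sig = ⟨3 | 1⟩
  P={0,3,7}:  v_{0} + v_{3} + v_{7} = 2·v_{1} + v_{2} + v_{6}  ⇒ sig = ⟨3 | 1 1 2⟩
  P={1,2,4,6}:  v_{1} + v_{2} + v_{4} + v_{6} = v_{0}  ⇒ sig = ⟨4 | 1⟩

Signatures (|P|; sorted positive RHS coefficients), sorted:
{ ⟨2 | 1⟩ ×2,  ⟨2 | 1 1⟩,  ⟨2 | 1 1 1 1⟩,  ⟨2 | 1 1 2⟩,  ⟨2 | 1 2⟩,  ⟨3 | 0⟩ ×2,  ⟨3 | 1⟩,  ⟨3 | 1 1 2⟩,  ⟨4 | 1⟩ }


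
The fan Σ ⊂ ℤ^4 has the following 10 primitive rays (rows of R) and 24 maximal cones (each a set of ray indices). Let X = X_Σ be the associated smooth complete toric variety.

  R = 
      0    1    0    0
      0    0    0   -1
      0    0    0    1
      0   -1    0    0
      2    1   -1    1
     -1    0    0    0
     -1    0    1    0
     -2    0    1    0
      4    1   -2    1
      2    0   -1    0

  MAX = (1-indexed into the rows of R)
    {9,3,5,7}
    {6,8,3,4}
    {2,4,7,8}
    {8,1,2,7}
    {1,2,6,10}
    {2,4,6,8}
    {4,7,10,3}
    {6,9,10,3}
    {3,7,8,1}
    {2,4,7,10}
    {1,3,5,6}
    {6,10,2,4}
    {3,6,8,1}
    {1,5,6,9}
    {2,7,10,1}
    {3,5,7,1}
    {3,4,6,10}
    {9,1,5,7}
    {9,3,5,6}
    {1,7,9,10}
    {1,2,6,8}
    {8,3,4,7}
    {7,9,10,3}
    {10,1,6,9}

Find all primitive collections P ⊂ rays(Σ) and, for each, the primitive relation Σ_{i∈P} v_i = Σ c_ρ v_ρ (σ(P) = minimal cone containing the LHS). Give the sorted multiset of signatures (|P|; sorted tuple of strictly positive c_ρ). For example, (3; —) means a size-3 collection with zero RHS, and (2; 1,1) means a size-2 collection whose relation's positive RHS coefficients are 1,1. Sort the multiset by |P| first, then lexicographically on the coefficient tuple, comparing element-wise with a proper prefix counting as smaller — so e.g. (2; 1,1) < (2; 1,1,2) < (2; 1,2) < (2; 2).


Primitive collections (13):

  {1,4}:  v_{1} + v_{4} = 0 — sig = (2; —)
  {2,3}:  v_{2} + v_{3} = 0 — sig = (2; —)
  {8,10}:  v_{8} + v_{10} = 0 — sig = (2; —)
  {5,10}:  v_{5} + v_{10} = v_{9} — sig = (2; 1)
  {6,7}:  v_{6} + v_{7} = v_{8} — sig = (2; 1)
  {8,9}:  v_{8} + v_{9} = v_{5} — sig = (2; 1)
  {2,5}:  v_{2} + v_{5} = v_{1} + v_{10} — sig = (2; 1,1)
  {4,5}:  v_{4} + v_{5} = v_{3} + v_{10} — sig = (2; 1,1)
  {5,8}:  v_{5} + v_{8} = v_{1} + v_{3} — sig = (2; 1,1)
  {2,9}:  v_{2} + v_{9} = v_{1} + 2·v_{10} — sig = (2; 1,2)
  {4,9}:  v_{4} + v_{9} = v_{3} + 2·v_{10} — sig = (2; 1,2)
  {1,3,10}:  v_{1} + v_{3} + v_{10} = v_{5} — sig = (3; 1)
  {1,3,9}:  v_{1} + v_{3} + v_{9} = 2·v_{5} — sig = (3; 2)

so the primitive-relation signature multiset is
    |P|=2: 11 collections, coeffs (), (), (), (1), (1), (1), (1,1), (1,1), (1,1), (1,2), (1,2)
    |P|=3: 2 collections, coeffs (1), (2)


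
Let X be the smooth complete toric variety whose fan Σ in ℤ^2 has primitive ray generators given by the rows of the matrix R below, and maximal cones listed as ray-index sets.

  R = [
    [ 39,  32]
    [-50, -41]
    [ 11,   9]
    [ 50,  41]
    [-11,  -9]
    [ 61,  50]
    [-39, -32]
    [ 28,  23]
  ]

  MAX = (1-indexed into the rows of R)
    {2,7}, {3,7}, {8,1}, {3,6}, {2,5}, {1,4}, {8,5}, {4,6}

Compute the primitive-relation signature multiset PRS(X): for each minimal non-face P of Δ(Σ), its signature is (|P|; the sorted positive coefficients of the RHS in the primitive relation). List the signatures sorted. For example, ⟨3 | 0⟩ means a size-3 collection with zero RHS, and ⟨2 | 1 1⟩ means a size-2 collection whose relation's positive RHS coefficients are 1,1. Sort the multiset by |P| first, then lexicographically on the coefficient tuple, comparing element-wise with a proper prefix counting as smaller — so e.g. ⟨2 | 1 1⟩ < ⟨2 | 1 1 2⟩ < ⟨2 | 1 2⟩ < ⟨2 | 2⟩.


Primitive collections (20):

  • {1,7}:  v_{1} + v_{7} = 0  →  sig = ⟨2 | 0⟩
  • {2,4}:  v_{2} + v_{4} = 0  →  sig = ⟨2 | 0⟩
  • {3,5}:  v_{3} + v_{5} = 0  →  sig = ⟨2 | 0⟩
  • {1,2}:  v_{1} + v_{2} = v_{5}  →  sig = ⟨2 | 1⟩
  • {1,3}:  v_{1} + v_{3} = v_{4}  →  sig = ⟨2 | 1⟩
  • {1,5}:  v_{1} + v_{5} = v_{8}  →  sig = ⟨2 | 1⟩
  • {2,3}:  v_{2} + v_{3} = v_{7}  →  sig = ⟨2 | 1⟩
  • {2,6}:  v_{2} + v_{6} = v_{3}  →  sig = ⟨2 | 1⟩
  • {3,4}:  v_{3} + v_{4} = v_{6}  →  sig = ⟨2 | 1⟩
  • {3,8}:  v_{3} + v_{8} = v_{1}  →  sig = ⟨2 | 1⟩
  • {4,5}:  v_{4} + v_{5} = v_{1}  →  sig = ⟨2 | 1⟩
  • {4,7}:  v_{4} + v_{7} = v_{3}  →  sig = ⟨2 | 1⟩
  • {5,6}:  v_{5} + v_{6} = v_{4}  →  sig = ⟨2 | 1⟩
  • {5,7}:  v_{5} + v_{7} = v_{2}  →  sig = ⟨2 | 1⟩
  • {7,8}:  v_{7} + v_{8} = v_{5}  →  sig = ⟨2 | 1⟩
  • {6,8}:  v_{6} + v_{8} = v_{1} + v_{4}  →  sig = ⟨2 | 1 1⟩
  • {1,6}:  v_{1} + v_{6} = 2·v_{4}  →  sig = ⟨2 | 2⟩
  • {2,8}:  v_{2} + v_{8} = 2·v_{5}  →  sig = ⟨2 | 2⟩
  • {4,8}:  v_{4} + v_{8} = 2·v_{1}  →  sig = ⟨2 | 2⟩
  • {6,7}:  v_{6} + v_{7} = 2·v_{3}  →  sig = ⟨2 | 2⟩

Signatures (|P|; sorted positive RHS coefficients), sorted:
[⟨2 | 0⟩, ⟨2 | 0⟩, ⟨2 | 0⟩, ⟨2 | 1⟩, ⟨2 | 1⟩, ⟨2 | 1⟩, ⟨2 | 1⟩, ⟨2 | 1⟩, ⟨2 | 1⟩, ⟨2 | 1⟩, ⟨2 | 1⟩, ⟨2 | 1⟩, ⟨2 | 1⟩, ⟨2 | 1⟩, ⟨2 | 1⟩, ⟨2 | 1 1⟩, ⟨2 | 2⟩, ⟨2 | 2⟩, ⟨2 | 2⟩, ⟨2 | 2⟩]


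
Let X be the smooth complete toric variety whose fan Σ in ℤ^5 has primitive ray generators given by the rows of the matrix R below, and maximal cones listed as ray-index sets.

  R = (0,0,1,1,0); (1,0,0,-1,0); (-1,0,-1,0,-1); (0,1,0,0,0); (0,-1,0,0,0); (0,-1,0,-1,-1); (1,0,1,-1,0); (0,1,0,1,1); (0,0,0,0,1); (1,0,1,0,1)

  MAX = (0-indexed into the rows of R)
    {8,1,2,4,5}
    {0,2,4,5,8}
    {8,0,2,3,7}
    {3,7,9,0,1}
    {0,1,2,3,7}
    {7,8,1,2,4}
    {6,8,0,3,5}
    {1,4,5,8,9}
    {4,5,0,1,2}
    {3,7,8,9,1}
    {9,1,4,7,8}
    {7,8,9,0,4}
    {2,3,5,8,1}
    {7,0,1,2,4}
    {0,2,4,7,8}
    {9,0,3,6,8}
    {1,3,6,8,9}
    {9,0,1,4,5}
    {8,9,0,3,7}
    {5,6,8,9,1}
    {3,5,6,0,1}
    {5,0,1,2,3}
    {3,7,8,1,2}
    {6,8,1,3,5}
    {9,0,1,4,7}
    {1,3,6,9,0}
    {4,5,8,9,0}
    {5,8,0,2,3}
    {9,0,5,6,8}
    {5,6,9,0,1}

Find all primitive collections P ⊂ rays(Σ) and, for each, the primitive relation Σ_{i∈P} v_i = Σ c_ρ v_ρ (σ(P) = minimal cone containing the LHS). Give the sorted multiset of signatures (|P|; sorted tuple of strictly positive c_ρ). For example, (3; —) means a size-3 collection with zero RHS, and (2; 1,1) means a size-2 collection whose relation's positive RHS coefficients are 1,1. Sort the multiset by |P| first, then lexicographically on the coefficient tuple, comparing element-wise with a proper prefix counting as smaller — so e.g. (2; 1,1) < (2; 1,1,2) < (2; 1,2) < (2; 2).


Δ(Σ) — 10 vertices, 8 min non-faces:

  P = {2,9}:  v_{2} + v_{9} = 0  so sig = (2; —)
  P = {3,4}:  v_{3} + v_{4} = 0  so sig = (2; —)
  P = {5,7}:  v_{5} + v_{7} = 0  so sig = (2; —)
  P = {2,6}:  v_{2} + v_{6} = v_{3} + v_{5}  so sig = (2; 1,1)
  P = {4,6}:  v_{4} + v_{6} = v_{5} + v_{9}  so sig = (2; 1,1)
  P = {6,7}:  v_{6} + v_{7} = v_{3} + v_{9}  so sig = (2; 1,1)
  P = {0,1,8}:  v_{0} + v_{1} + v_{8} = v_{9}  so sig = (3; 1)
  P = {3,5,9}:  v_{3} + v_{5} + v_{9} = v_{6}  so sig = (3; 1)

Sorted signature multiset PRS(X):
    |P|=2: 6 collections, coeffs (), (), (), (1,1), (1,1), (1,1)
    |P|=3: 2 collections, coeffs (1), (1)


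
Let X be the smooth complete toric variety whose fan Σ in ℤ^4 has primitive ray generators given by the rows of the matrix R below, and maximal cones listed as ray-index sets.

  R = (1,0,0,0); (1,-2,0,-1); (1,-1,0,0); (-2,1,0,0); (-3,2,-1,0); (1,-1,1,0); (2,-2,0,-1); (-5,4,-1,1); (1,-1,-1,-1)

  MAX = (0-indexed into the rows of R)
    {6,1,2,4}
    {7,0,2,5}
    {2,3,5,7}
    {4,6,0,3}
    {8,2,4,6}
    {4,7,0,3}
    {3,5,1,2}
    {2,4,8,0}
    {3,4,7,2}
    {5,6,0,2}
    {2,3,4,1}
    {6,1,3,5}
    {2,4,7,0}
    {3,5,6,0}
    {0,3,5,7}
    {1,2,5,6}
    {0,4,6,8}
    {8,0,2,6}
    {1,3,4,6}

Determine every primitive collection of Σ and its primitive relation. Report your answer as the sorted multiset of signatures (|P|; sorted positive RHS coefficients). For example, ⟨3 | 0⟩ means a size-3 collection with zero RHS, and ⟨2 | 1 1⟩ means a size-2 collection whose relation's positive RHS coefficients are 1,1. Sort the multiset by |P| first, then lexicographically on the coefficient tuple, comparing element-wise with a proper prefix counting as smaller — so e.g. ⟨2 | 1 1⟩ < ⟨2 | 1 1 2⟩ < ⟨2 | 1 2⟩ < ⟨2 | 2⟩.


Σ has 11 primitive collections:

  • {0,1}:  v_{0} + v_{1} = v_{6}  ⟹  sig = ⟨2 | 1⟩
  • {4,5}:  v_{4} + v_{5} = v_{3}  ⟹  sig = ⟨2 | 1⟩
  • {5,8}:  v_{5} + v_{8} = v_{6}  ⟹  sig = ⟨2 | 1⟩
  • {6,7}:  v_{6} + v_{7} = v_{4}  ⟹  sig = ⟨2 | 1⟩
  • {3,8}:  v_{3} + v_{8} = v_{4} + v_{6}  ⟹  sig = ⟨2 | 1 1⟩
  • {1,7}:  v_{1} + v_{7} = v_{2} + v_{3} + v_{4}  ⟹  sig = ⟨2 | 1 1 1⟩
  • {1,8}:  v_{1} + v_{8} = v_{2} + v_{4} + 2·v_{6}  ⟹  sig = ⟨2 | 1 1 2⟩
  • {7,8}:  v_{7} + v_{8} = v_{0} + v_{2} + 2·v_{4}  ⟹  sig = ⟨2 | 1 1 2⟩
  • {0,2,3}:  v_{0} + v_{2} + v_{3} = 0  ⟹  sig = ⟨3 | 0⟩
  • {2,3,6}:  v_{2} + v_{3} + v_{6} = v_{1}  ⟹  sig = ⟨3 | 1⟩
  • {0,2,4,6}:  v_{0} + v_{2} + v_{4} + v_{6} = v_{8}  ⟹  sig = ⟨4 | 1⟩

Signatures (|P|; sorted positive RHS coefficients), sorted:
[⟨2 | 1⟩, ⟨2 | 1⟩, ⟨2 | 1⟩, ⟨2 | 1⟩, ⟨2 | 1 1⟩, ⟨2 | 1 1 1⟩, ⟨2 | 1 1 2⟩, ⟨2 | 1 1 2⟩, ⟨3 | 0⟩, ⟨3 | 1⟩, ⟨4 | 1⟩]


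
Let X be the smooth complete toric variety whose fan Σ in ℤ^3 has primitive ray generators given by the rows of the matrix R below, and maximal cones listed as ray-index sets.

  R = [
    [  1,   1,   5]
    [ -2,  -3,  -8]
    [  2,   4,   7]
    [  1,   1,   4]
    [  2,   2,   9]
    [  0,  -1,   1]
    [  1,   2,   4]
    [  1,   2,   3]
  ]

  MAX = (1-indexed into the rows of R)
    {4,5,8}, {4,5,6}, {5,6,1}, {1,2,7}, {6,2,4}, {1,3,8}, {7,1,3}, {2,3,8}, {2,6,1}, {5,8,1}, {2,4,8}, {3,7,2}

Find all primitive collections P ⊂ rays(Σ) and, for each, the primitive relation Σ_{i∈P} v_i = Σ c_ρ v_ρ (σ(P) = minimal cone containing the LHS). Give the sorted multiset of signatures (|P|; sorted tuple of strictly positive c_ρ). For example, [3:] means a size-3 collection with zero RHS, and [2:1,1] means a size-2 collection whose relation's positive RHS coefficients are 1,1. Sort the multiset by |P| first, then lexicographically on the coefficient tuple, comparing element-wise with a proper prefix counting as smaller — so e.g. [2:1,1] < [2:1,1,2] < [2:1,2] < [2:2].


|primitive collections| = 12. Relations:

  P = {1,4}:  v_{1} + v_{4} = v_{5} — sig = [2:1]
  P = {2,5}:  v_{2} + v_{5} = v_{6} — sig = [2:1]
  P = {6,7}:  v_{6} + v_{7} = v_{1} — sig = [2:1]
  P = {6,8}:  v_{6} + v_{8} = v_{4} — sig = [2:1]
  P = {7,8}:  v_{7} + v_{8} = v_{3} — sig = [2:1]
  P = {3,6}:  v_{3} + v_{6} = v_{1} + v_{8} — sig = [2:1,1]
  P = {4,7}:  v_{4} + v_{7} = v_{1} + v_{8} — sig = [2:1,1]
  P = {3,4}:  v_{3} + v_{4} = v_{1} + 2·v_{8} — sig = [2:1,2]
  P = {5,7}:  v_{5} + v_{7} = 2·v_{1} + v_{8} — sig = [2:1,2]
  P = {3,5}:  v_{3} + v_{5} = 2·v_{1} + 2·v_{8} — sig = [2:2,2]
  P = {1,2,8}:  v_{1} + v_{2} + v_{8} = 0 — sig = [3:]
  P = {1,2,3}:  v_{1} + v_{2} + v_{3} = v_{7} — sig = [3:1]

Signatures (|P|; sorted positive RHS coefficients), sorted:
    [2:1]
    [2:1]
    [2:1]
    [2:1]
    [2:1]
    [2:1,1]
    [2:1,1]
    [2:1,2]
    [2:1,2]
    [2:2,2]
    [3:]
    [3:1]


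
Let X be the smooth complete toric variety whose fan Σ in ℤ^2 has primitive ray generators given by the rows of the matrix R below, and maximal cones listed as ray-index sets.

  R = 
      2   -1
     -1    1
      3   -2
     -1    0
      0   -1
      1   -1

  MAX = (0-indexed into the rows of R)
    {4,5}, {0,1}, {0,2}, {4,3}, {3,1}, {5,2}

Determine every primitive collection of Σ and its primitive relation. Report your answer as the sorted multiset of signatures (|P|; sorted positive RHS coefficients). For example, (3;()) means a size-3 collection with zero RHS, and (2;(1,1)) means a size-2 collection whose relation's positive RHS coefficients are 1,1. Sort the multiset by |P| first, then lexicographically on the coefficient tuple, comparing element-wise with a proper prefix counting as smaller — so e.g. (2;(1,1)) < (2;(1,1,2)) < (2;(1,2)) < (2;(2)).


Σ has 9 primitive collections:

  • {1,5}:  v_{1} + v_{5} = 0  ⇒ sig = (2;())
  • {0,3}:  v_{0} + v_{3} = v_{5}  ⇒ sig = (2;(1))
  • {0,5}:  v_{0} + v_{5} = v_{2}  ⇒ sig = (2;(1))
  • {1,2}:  v_{1} + v_{2} = v_{0}  ⇒ sig = (2;(1))
  • {1,4}:  v_{1} + v_{4} = v_{3}  ⇒ sig = (2;(1))
  • {3,5}:  v_{3} + v_{5} = v_{4}  ⇒ sig = (2;(1))
  • {0,4}:  v_{0} + v_{4} = 2·v_{5}  ⇒ sig = (2;(2))
  • {2,3}:  v_{2} + v_{3} = 2·v_{5}  ⇒ sig = (2;(2))
  • {2,4}:  v_{2} + v_{4} = 3·v_{5}  ⇒ sig = (2;(3))

Hence PRS(X_Σ) =
    (2;())
    (2;(1))
    (2;(1))
    (2;(1))
    (2;(1))
    (2;(1))
    (2;(2))
    (2;(2))
    (2;(3))


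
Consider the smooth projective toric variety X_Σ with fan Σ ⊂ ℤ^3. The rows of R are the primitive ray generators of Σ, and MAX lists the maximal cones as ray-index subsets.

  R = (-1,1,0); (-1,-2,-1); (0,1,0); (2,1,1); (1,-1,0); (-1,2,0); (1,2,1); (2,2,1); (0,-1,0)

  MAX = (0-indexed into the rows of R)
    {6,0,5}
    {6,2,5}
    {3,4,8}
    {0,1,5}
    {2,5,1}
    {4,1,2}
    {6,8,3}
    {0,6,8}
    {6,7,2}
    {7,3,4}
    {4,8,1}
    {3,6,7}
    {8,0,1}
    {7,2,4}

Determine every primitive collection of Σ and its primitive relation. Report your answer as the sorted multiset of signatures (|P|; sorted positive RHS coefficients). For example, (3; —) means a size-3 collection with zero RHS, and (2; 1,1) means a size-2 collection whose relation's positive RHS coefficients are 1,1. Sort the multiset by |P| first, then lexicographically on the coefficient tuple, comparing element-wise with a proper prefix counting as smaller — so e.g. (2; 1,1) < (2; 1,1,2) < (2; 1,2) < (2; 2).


Σ has 15 primitive collections:

  P = {0,4}:  v_{0} + v_{4} = 0  so sig = (2; —)
  P = {1,6}:  v_{1} + v_{6} = 0  so sig = (2; —)
  P = {2,8}:  v_{2} + v_{8} = 0  so sig = (2; —)
  P = {0,2}:  v_{0} + v_{2} = v_{5}  so sig = (2; 1)
  P = {0,3}:  v_{0} + v_{3} = v_{6}  so sig = (2; 1)
  P = {1,3}:  v_{1} + v_{3} = v_{4}  so sig = (2; 1)
  P = {2,3}:  v_{2} + v_{3} = v_{7}  so sig = (2; 1)
  P = {4,5}:  v_{4} + v_{5} = v_{2}  so sig = (2; 1)
  P = {4,6}:  v_{4} + v_{6} = v_{3}  so sig = (2; 1)
  P = {5,8}:  v_{5} + v_{8} = v_{0}  so sig = (2; 1)
  P = {7,8}:  v_{7} + v_{8} = v_{3}  so sig = (2; 1)
  P = {0,7}:  v_{0} + v_{7} = v_{2} + v_{6}  so sig = (2; 1,1)
  P = {1,7}:  v_{1} + v_{7} = v_{2} + v_{4}  so sig = (2; 1,1)
  P = {3,5}:  v_{3} + v_{5} = v_{2} + v_{6}  so sig = (2; 1,1)
  P = {5,7}:  v_{5} + v_{7} = 2·v_{2} + v_{6}  so sig = (2; 1,2)

Signatures (|P|; sorted positive RHS coefficients), sorted:
[(2; —), (2; —), (2; —), (2; 1), (2; 1), (2; 1), (2; 1), (2; 1), (2; 1), (2; 1), (2; 1), (2; 1,1), (2; 1,1), (2; 1,1), (2; 1,2)]


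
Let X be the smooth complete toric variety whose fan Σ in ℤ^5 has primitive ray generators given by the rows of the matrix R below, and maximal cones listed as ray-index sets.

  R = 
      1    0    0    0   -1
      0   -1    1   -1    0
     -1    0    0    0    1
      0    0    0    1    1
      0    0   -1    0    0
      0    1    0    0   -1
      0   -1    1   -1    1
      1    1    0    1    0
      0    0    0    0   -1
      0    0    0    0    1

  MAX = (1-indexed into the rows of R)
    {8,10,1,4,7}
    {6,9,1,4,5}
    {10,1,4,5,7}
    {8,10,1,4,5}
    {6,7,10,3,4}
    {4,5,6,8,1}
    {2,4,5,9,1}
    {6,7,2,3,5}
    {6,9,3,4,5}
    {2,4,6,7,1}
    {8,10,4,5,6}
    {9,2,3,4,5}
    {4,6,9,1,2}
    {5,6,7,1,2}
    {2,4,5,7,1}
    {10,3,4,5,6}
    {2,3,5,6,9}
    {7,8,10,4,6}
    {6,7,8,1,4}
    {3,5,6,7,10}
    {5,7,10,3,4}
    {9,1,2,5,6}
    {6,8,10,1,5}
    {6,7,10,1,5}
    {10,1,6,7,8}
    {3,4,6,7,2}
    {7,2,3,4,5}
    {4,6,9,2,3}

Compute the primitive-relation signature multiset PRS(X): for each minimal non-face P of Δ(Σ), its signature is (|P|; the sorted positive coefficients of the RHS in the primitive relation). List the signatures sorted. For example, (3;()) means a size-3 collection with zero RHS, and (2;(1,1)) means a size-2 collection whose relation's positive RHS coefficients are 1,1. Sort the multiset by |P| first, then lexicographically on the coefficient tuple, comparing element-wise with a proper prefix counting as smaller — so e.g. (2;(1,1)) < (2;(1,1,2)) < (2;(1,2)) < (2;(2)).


11 collections generate NE(X_Σ); each relation:

  • {1,3}:  v_{1} + v_{3} = 0  ⇒ sig = (2;())
  • {9,10}:  v_{9} + v_{10} = 0  ⇒ sig = (2;())
  • {2,10}:  v_{2} + v_{10} = v_{7}  ⇒ sig = (2;(1))
  • {7,9}:  v_{7} + v_{9} = v_{2}  ⇒ sig = (2;(1))
  • {3,8}:  v_{3} + v_{8} = v_{4} + v_{6} + v_{10}  ⇒ sig = (2;(1,1,1))
  • {8,9}:  v_{8} + v_{9} = v_{1} + v_{4} + v_{6}  ⇒ sig = (2;(1,1,1))
  • {2,8}:  v_{2} + v_{8} = v_{1} + v_{4} + v_{6} + v_{7}  ⇒ sig = (2;(1,1,1,1))
  • {5,7,8}:  v_{5} + v_{7} + v_{8} = v_{1} + 2·v_{10}  ⇒ sig = (3;(1,2))
  • {2,4,5,6}:  v_{2} + v_{4} + v_{5} + v_{6} = 0  ⇒ sig = (4;())
  • {1,4,6,10}:  v_{1} + v_{4} + v_{6} + v_{10} = v_{8}  ⇒ sig = (4;(1))
  • {4,5,6,7}:  v_{4} + v_{5} + v_{6} + v_{7} = v_{10}  ⇒ sig = (4;(1))

Signatures (|P|; sorted positive RHS coefficients), sorted:
    (2;())
    (2;())
    (2;(1))
    (2;(1))
    (2;(1,1,1))
    (2;(1,1,1))
    (2;(1,1,1,1))
    (3;(1,2))
    (4;())
    (4;(1))
    (4;(1))


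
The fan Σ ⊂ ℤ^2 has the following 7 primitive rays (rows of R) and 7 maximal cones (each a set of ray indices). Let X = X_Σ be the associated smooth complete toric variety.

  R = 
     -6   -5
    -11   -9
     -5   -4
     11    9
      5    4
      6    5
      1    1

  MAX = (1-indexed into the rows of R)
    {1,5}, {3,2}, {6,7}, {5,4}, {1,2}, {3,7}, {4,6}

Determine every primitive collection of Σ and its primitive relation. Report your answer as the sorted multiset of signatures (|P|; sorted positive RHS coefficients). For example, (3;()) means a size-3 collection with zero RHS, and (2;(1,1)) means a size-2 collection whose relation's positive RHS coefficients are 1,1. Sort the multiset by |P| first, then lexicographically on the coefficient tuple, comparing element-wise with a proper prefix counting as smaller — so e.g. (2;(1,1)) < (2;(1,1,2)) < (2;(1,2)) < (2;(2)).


Δ(Σ) — 7 vertices, 14 min non-faces:

  P = {1,6}:  v_{1} + v_{6} = 0 ; sig = (2;())
  P = {2,4}:  v_{2} + v_{4} = 0 ; sig = (2;())
  P = {3,5}:  v_{3} + v_{5} = 0 ; sig = (2;())
  P = {1,3}:  v_{1} + v_{3} = v_{2} ; sig = (2;(1))
  P = {1,4}:  v_{1} + v_{4} = v_{5} ; sig = (2;(1))
  P = {1,7}:  v_{1} + v_{7} = v_{3} ; sig = (2;(1))
  P = {2,5}:  v_{2} + v_{5} = v_{1} ; sig = (2;(1))
  P = {2,6}:  v_{2} + v_{6} = v_{3} ; sig = (2;(1))
  P = {3,4}:  v_{3} + v_{4} = v_{6} ; sig = (2;(1))
  P = {3,6}:  v_{3} + v_{6} = v_{7} ; sig = (2;(1))
  P = {5,6}:  v_{5} + v_{6} = v_{4} ; sig = (2;(1))
  P = {5,7}:  v_{5} + v_{7} = v_{6} ; sig = (2;(1))
  P = {2,7}:  v_{2} + v_{7} = 2·v_{3} ; sig = (2;(2))
  P = {4,7}:  v_{4} + v_{7} = 2·v_{6} ; sig = (2;(2))

Sorted signature multiset PRS(X):
    |P|=2: 14 collections, coeffs (), (), (), (1), (1), (1), (1), (1), (1), (1), (1), (1), (2), (2)


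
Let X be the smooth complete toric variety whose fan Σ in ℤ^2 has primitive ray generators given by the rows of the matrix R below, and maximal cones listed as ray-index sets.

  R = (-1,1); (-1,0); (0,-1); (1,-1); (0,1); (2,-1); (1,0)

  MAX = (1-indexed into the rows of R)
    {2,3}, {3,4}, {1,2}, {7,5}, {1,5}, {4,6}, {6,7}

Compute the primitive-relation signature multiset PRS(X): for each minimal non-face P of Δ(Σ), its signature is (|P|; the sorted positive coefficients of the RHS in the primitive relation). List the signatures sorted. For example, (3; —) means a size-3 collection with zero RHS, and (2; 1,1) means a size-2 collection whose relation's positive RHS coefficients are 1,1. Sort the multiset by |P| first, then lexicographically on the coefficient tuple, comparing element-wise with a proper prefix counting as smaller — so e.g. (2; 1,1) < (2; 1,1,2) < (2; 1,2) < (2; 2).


14 minimal non-faces of Δ(Σ) (on 7 rays):

  P={1,4}:  v_{1} + v_{4} = 0  ⇒ sig = (2; —)
  P={2,7}:  v_{2} + v_{7} = 0  ⇒ sig = (2; —)
  P={3,5}:  v_{3} + v_{5} = 0  ⇒ sig = (2; —)
  P={1,3}:  v_{1} + v_{3} = v_{2}  ⇒ sig = (2; 1)
  P={1,6}:  v_{1} + v_{6} = v_{7}  ⇒ sig = (2; 1)
  P={1,7}:  v_{1} + v_{7} = v_{5}  ⇒ sig = (2; 1)
  P={2,4}:  v_{2} + v_{4} = v_{3}  ⇒ sig = (2; 1)
  P={2,5}:  v_{2} + v_{5} = v_{1}  ⇒ sig = (2; 1)
  P={2,6}:  v_{2} + v_{6} = v_{4}  ⇒ sig = (2; 1)
  P={3,7}:  v_{3} + v_{7} = v_{4}  ⇒ sig = (2; 1)
  P={4,5}:  v_{4} + v_{5} = v_{7}  ⇒ sig = (2; 1)
  P={4,7}:  v_{4} + v_{7} = v_{6}  ⇒ sig = (2; 1)
  P={3,6}:  v_{3} + v_{6} = 2·v_{4}  ⇒ sig = (2; 2)
  P={5,6}:  v_{5} + v_{6} = 2·v_{7}  ⇒ sig = (2; 2)

Hence PRS(X_Σ) =
    |P|=2: 14 collections, coeffs (), (), (), (1), (1), (1), (1), (1), (1), (1), (1), (1), (2), (2)


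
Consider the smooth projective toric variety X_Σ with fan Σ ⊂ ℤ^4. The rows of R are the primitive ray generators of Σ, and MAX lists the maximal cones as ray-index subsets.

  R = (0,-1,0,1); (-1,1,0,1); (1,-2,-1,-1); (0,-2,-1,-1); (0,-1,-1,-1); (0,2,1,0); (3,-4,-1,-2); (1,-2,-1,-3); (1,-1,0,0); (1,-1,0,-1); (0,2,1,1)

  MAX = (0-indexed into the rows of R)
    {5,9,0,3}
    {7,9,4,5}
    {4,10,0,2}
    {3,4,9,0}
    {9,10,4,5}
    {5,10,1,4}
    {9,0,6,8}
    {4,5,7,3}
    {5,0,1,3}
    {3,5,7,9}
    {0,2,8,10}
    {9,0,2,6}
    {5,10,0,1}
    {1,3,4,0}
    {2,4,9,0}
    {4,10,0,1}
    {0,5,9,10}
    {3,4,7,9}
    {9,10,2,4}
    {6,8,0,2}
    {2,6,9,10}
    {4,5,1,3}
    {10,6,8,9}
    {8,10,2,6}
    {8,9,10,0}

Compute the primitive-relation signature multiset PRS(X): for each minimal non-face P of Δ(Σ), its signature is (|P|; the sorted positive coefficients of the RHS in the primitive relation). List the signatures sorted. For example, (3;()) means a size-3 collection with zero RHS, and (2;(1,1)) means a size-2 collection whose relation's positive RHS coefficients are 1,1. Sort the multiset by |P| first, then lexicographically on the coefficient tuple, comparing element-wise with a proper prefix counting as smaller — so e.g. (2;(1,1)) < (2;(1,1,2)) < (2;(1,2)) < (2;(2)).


Minimal non-faces — 25 found among 11 rays, 25 max cones:

  P = {1,9}:  v_{1} + v_{9} = 0 ; sig = (2;())
  P = {3,10}:  v_{3} + v_{10} = 0 ; sig = (2;())
  P = {4,8}:  v_{4} + v_{8} = v_{2} ; sig = (2;(1))
  P = {0,7}:  v_{0} + v_{7} = v_{3} + v_{9} ; sig = (2;(1,1))
  P = {1,6}:  v_{1} + v_{6} = v_{2} + v_{8} ; sig = (2;(1,1))
  P = {5,8}:  v_{5} + v_{8} = v_{9} + v_{10} ; sig = (2;(1,1))
  P = {1,7}:  v_{1} + v_{7} = v_{3} + v_{4} + v_{5} ; sig = (2;(1,1,1))
  P = {1,8}:  v_{1} + v_{8} = v_{0} + v_{4} + v_{10} ; sig = (2;(1,1,1))
  P = {2,5}:  v_{2} + v_{5} = v_{4} + v_{9} + v_{10} ; sig = (2;(1,1,1))
  P = {3,8}:  v_{3} + v_{8} = v_{0} + v_{4} + v_{9} ; sig = (2;(1,1,1))
  P = {7,10}:  v_{7} + v_{10} = v_{4} + v_{5} + v_{9} ; sig = (2;(1,1,1))
  P = {3,6}:  v_{3} + v_{6} = v_{0} + v_{2} + v_{4} + 2·v_{9} ; sig = (2;(1,1,1,2))
  P = {1,2}:  v_{1} + v_{2} = v_{0} + 2·v_{4} + v_{10} ; sig = (2;(1,1,2))
  P = {2,3}:  v_{2} + v_{3} = v_{0} + 2·v_{4} + v_{9} ; sig = (2;(1,1,2))
  P = {5,6}:  v_{5} + v_{6} = v_{2} + 2·v_{9} + v_{10} ; sig = (2;(1,1,2))
  P = {6,7}:  v_{6} + v_{7} = v_{2} + v_{4} + 3·v_{9} ; sig = (2;(1,1,3))
  P = {4,6}:  v_{4} + v_{6} = 2·v_{2} + v_{9} ; sig = (2;(1,2))
  P = {7,8}:  v_{7} + v_{8} = v_{4} + 2·v_{9} ; sig = (2;(1,2))
  P = {2,7}:  v_{2} + v_{7} = 2·v_{4} + 2·v_{9} ; sig = (2;(2,2))
  P = {0,4,5}:  v_{0} + v_{4} + v_{5} = 0 ; sig = (3;())
  P = {2,8,9}:  v_{2} + v_{8} + v_{9} = v_{6} ; sig = (3;(1))
  P = {0,6,10}:  v_{0} + v_{6} + v_{10} = 3·v_{8} ; sig = (3;(3))
  P = {0,4,9,10}:  v_{0} + v_{4} + v_{9} + v_{10} = v_{8} ; sig = (4;(1))
  P = {3,4,5,9}:  v_{3} + v_{4} + v_{5} + v_{9} = v_{7} ; sig = (4;(1))
  P = {0,2,9,10}:  v_{0} + v_{2} + v_{9} + v_{10} = 2·v_{8} ; sig = (4;(2))

so the primitive-relation signature multiset is
    (2;())
    (2;())
    (2;(1))
    (2;(1,1))
    (2;(1,1))
    (2;(1,1))
    (2;(1,1,1))
    (2;(1,1,1))
    (2;(1,1,1))
    (2;(1,1,1))
    (2;(1,1,1))
    (2;(1,1,1,2))
    (2;(1,1,2))
    (2;(1,1,2))
    (2;(1,1,2))
    (2;(1,1,3))
    (2;(1,2))
    (2;(1,2))
    (2;(2,2))
    (3;())
    (3;(1))
    (3;(3))
    (4;(1))
    (4;(1))
    (4;(2))


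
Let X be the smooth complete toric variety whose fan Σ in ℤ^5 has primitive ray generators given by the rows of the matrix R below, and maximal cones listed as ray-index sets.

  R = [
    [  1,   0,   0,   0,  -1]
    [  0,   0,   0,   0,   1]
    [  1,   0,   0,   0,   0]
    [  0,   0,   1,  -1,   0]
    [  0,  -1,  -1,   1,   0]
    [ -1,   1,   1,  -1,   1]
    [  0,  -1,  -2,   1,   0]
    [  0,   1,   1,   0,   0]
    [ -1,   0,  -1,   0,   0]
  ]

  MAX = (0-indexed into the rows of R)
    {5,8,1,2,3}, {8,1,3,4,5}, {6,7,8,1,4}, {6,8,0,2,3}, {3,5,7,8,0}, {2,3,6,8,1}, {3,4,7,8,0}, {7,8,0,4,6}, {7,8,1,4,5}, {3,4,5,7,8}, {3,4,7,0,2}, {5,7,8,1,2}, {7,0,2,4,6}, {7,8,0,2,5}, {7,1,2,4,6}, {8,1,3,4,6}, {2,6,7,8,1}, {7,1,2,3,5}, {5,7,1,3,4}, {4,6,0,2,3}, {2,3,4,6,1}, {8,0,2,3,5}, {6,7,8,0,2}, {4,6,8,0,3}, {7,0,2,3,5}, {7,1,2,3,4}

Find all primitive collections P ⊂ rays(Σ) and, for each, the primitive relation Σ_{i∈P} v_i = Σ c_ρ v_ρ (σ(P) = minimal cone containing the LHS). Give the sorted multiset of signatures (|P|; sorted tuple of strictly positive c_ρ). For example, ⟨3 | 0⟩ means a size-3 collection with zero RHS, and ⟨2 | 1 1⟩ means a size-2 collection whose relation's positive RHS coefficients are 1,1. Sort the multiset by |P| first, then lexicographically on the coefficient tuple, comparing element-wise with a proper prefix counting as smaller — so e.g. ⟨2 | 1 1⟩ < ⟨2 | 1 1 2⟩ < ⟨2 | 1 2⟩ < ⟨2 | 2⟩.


8 collections generate NE(X_Σ); each relation:

  {0,1}:  v_{0} + v_{1} = v_{2} ; sig = ⟨2 | 1⟩
  {5,6}:  v_{5} + v_{6} = v_{1} + v_{8} ; sig = ⟨2 | 1 1⟩
  {0,4,5}:  v_{0} + v_{4} + v_{5} = 0 ; sig = ⟨3 | 0⟩
  {3,6,7}:  v_{3} + v_{6} + v_{7} = 0 ; sig = ⟨3 | 0⟩
  {2,4,5}:  v_{2} + v_{4} + v_{5} = v_{1} ; sig = ⟨3 | 1⟩
  {2,4,8}:  v_{2} + v_{4} + v_{8} = v_{6} ; sig = ⟨3 | 1⟩
  {1,3,7,8}:  v_{1} + v_{3} + v_{7} + v_{8} = v_{5} ; sig = ⟨4 | 1⟩
  {2,3,7,8}:  v_{2} + v_{3} + v_{7} + v_{8} = v_{0} + v_{5} ; sig = ⟨4 | 1 1⟩

Sorted signature multiset PRS(X):
    ⟨2 | 1⟩
    ⟨2 | 1 1⟩
    ⟨3 | 0⟩
    ⟨3 | 0⟩
    ⟨3 | 1⟩
    ⟨3 | 1⟩
    ⟨4 | 1⟩
    ⟨4 | 1 1⟩


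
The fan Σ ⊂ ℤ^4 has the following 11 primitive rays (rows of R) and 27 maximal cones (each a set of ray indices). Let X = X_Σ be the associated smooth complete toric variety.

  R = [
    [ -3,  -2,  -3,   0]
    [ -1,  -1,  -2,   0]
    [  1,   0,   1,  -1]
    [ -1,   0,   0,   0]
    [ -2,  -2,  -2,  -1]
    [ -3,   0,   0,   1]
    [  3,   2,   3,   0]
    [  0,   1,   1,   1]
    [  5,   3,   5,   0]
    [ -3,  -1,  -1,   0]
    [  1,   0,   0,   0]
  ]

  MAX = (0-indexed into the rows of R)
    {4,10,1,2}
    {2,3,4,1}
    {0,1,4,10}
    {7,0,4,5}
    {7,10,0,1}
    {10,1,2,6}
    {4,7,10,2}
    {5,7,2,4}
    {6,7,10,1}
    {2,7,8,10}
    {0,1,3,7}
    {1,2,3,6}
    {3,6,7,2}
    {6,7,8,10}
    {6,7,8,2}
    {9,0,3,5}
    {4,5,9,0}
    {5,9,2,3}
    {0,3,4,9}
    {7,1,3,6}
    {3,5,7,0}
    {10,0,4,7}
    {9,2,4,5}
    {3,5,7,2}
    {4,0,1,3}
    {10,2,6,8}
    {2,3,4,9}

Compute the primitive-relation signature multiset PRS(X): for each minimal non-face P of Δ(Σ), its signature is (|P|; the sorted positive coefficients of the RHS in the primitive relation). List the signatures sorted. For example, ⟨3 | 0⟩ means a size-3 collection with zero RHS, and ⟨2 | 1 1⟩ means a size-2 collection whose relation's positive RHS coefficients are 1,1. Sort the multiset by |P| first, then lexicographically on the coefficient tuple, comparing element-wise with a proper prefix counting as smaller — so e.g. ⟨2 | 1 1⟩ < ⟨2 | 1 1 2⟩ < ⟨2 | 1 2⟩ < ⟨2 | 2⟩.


22 collections generate NE(X_Σ); each relation:

  {0,6}:  v_{0} + v_{6} = 0  so sig = ⟨2 | 0⟩
  {3,10}:  v_{3} + v_{10} = 0  so sig = ⟨2 | 0⟩
  {0,2}:  v_{0} + v_{2} = v_{4}  so sig = ⟨2 | 1⟩
  {4,6}:  v_{4} + v_{6} = v_{2}  so sig = ⟨2 | 1⟩
  {7,9}:  v_{7} + v_{9} = v_{5}  so sig = ⟨2 | 1⟩
  {1,8}:  v_{1} + v_{8} = v_{6} + v_{10}  so sig = ⟨2 | 1 1⟩
  {1,9}:  v_{1} + v_{9} = v_{0} + v_{3}  so sig = ⟨2 | 1 1⟩
  {9,10}:  v_{9} + v_{10} = v_{4} + v_{7}  so sig = ⟨2 | 1 1⟩
  {0,8}:  v_{0} + v_{8} = v_{2} + v_{7} + v_{10}  so sig = ⟨2 | 1 1 1⟩
  {1,5}:  v_{1} + v_{5} = v_{0} + v_{3} + v_{7}  so sig = ⟨2 | 1 1 1⟩
  {3,8}:  v_{3} + v_{8} = v_{2} + v_{6} + v_{7}  so sig = ⟨2 | 1 1 1⟩
  {6,9}:  v_{6} + v_{9} = v_{2} + v_{3} + v_{7}  so sig = ⟨2 | 1 1 1⟩
  {4,8}:  v_{4} + v_{8} = 2·v_{2} + v_{7} + v_{10}  so sig = ⟨2 | 1 1 2⟩
  {5,6}:  v_{5} + v_{6} = v_{2} + v_{3} + 2·v_{7}  so sig = ⟨2 | 1 1 2⟩
  {5,10}:  v_{5} + v_{10} = v_{4} + 2·v_{7}  so sig = ⟨2 | 1 2⟩
  {8,9}:  v_{8} + v_{9} = 2·v_{2} + 2·v_{7}  so sig = ⟨2 | 2 2⟩
  {5,8}:  v_{5} + v_{8} = 2·v_{2} + 3·v_{7}  so sig = ⟨2 | 2 3⟩
  {1,2,7}:  v_{1} + v_{2} + v_{7} = 0  so sig = ⟨3 | 0⟩
  {1,4,7}:  v_{1} + v_{4} + v_{7} = v_{0}  so sig = ⟨3 | 1⟩
  {3,4,7}:  v_{3} + v_{4} + v_{7} = v_{9}  so sig = ⟨3 | 1⟩
  {3,4,5}:  v_{3} + v_{4} + v_{5} = 2·v_{9}  so sig = ⟨3 | 2⟩
  {2,6,7,10}:  v_{2} + v_{6} + v_{7} + v_{10} = v_{8}  so sig = ⟨4 | 1⟩

Sorted signature multiset PRS(X):
    ⟨2 | 0⟩
    ⟨2 | 0⟩
    ⟨2 | 1⟩
    ⟨2 | 1⟩
    ⟨2 | 1⟩
    ⟨2 | 1 1⟩
    ⟨2 | 1 1⟩
    ⟨2 | 1 1⟩
    ⟨2 | 1 1 1⟩
    ⟨2 | 1 1 1⟩
    ⟨2 | 1 1 1⟩
    ⟨2 | 1 1 1⟩
    ⟨2 | 1 1 2⟩
    ⟨2 | 1 1 2⟩
    ⟨2 | 1 2⟩
    ⟨2 | 2 2⟩
    ⟨2 | 2 3⟩
    ⟨3 | 0⟩
    ⟨3 | 1⟩
    ⟨3 | 1⟩
    ⟨3 | 2⟩
    ⟨4 | 1⟩
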